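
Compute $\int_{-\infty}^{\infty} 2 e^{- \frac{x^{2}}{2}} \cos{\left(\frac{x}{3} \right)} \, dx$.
$\frac{2 \sqrt{2} \sqrt{\pi}}{e^{\frac{1}{18}}}$

Define $I(b) = \int_{-\infty}^{\infty} 2 e^{- \frac{x^{2}}{2}} \cos{\left(b x \right)} \, dx$.

Differentiating under the integral sign,
$$I'(b) = \int_{-\infty}^{\infty} - 2 x e^{- \frac{x^{2}}{2}} \sin{\left(b x \right)} \, dx.$$

Integrate $\int_{-\infty}^{\infty} x \sin(b x)\, e^{- \frac{x^{2}}{2}}\, dx$ by parts with $u = \sin(b x)$ and $dv = x\, e^{- \frac{x^{2}}{2}}\, dx$, giving $v = - e^{- \frac{x^{2}}{2}}$. The boundary term vanishes and
$$\int_{-\infty}^{\infty} x \sin(b x)\, e^{- \frac{x^{2}}{2}}\, dx = b \int_{-\infty}^{\infty} \cos(b x)\, e^{- \frac{x^{2}}{2}}\, dx,$$
so $I'(b) = - b\, I(b)$.

This is a separable first-order ODE; solving with the initial condition $I(0) = \int_{-\infty}^{\infty} 2 e^{- \frac{x^{2}}{2}}\,dx = 2 \sqrt{2} \sqrt{\pi}$ gives
$$I(b) = 2 \sqrt{2} \sqrt{\pi} e^{- \frac{b^{2}}{2}}.$$

Setting $b = \frac{1}{3}$:
$$I = \frac{2 \sqrt{2} \sqrt{\pi}}{e^{\frac{1}{18}}}.$$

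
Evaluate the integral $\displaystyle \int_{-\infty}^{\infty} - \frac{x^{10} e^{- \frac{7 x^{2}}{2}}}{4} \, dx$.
$- \frac{135 \sqrt{14} \sqrt{\pi}}{67228}$

Consider the simpler parametrised integral
$$J(a) = \int_{-\infty}^{\infty} - \frac{e^{- a x^{2}}}{4} \, dx = - \frac{\sqrt{\pi}}{4 \sqrt{a}}.$$

Differentiating under the integral sign brings down a factor of $(-x^2)$:
$$\frac{dJ}{da} = \int_{-\infty}^{\infty} \frac{x^{2} e^{- a x^{2}}}{4} \, dx = \frac{\sqrt{\pi}}{8 a^{\frac{3}{2}}}.$$

Repeating $5$ times in total — each differentiation brings down another $(-x^2)$ — gives
$$\frac{d^{5}J}{da^{5}} = \int_{-\infty}^{\infty} \frac{x^{10} e^{- a x^{2}}}{4} \, dx = \frac{945 \sqrt{\pi}}{128 a^{\frac{11}{2}}},$$
and the integrand here is $(-1)^{5}$ times the target integrand, so $I = (-1)^{5}\,\frac{d^{5}J}{da^{5}} = - \frac{945 \sqrt{\pi}}{128 a^{\frac{11}{2}}}$.

Setting $a = \frac{7}{2}$:
$$I = - \frac{135 \sqrt{14} \sqrt{\pi}}{67228}.$$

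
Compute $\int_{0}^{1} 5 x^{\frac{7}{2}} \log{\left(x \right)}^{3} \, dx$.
$- \frac{160}{2187}$

Begin with the known integral
$$J(a) = \int_{0}^{1} 5 x^{a} \, dx = \frac{5}{a + 1}.$$

Differentiating under the integral sign brings down a factor of $\ln x$:
$$\frac{dJ}{da} = \int_{0}^{1} 5 x^{a} \log{\left(x \right)} \, dx = - \frac{5}{\left(a + 1\right)^{2}}.$$

Repeating $3$ times in total — each differentiation brings down another $\ln x$ — gives
$$\frac{d^{3}J}{da^{3}} = \int_{0}^{1} 5 x^{a} \log{\left(x \right)}^{3} \, dx = - \frac{30}{\left(a + 1\right)^{4}},$$
and the integrand here is exactly the target integrand, so $I = - \frac{30}{\left(a + 1\right)^{4}}$.

Setting $a = \frac{7}{2}$:
$$I = - \frac{160}{2187}.$$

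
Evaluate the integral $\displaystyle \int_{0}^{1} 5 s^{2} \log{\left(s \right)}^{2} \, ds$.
$\frac{10}{27}$

Begin with the known integral
$$J(a) = \int_{0}^{1} 5 s^{a} \, ds = \frac{5}{a + 1}.$$

Differentiating under the integral sign brings down a factor of $\ln s$:
$$\frac{dJ}{da} = \int_{0}^{1} 5 s^{a} \log{\left(s \right)} \, ds = - \frac{5}{\left(a + 1\right)^{2}}.$$

Repeating twice in total — each differentiation brings down another $\ln s$ — gives
$$\frac{d^{2}J}{da^{2}} = \int_{0}^{1} 5 s^{a} \log{\left(s \right)}^{2} \, ds = \frac{10}{\left(a + 1\right)^{3}},$$
and the integrand here is exactly the target integrand, so $I = \frac{10}{\left(a + 1\right)^{3}}$.

Setting $a = 2$:
$$I = \frac{10}{27}.$$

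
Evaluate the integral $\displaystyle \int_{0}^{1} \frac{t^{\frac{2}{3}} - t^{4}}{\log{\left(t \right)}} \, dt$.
$- \log{\left(3 \right)}$

Consider the one-parameter family: let $I(a) = \int_{0}^{1} \frac{- t^{4} + t^{a}}{\log{\left(t \right)}} \, dt$.

Since $\dfrac{\partial}{\partial a}\,t^{a} = t^{a} \ln t$, the $\ln t$ in the denominator cancels and
$$\frac{dI}{da} = \int_{0}^{1} t^{a} \, dt = \left[\frac{t^{a+1}}{a+1}\right]_0^1 = \frac{1}{a + 1}.$$

Integrating with respect to $a$ gives $I(a) = \log{\left(\frac{a}{5} + \frac{1}{5} \right)} + C$.

At $a = 4$ the integrand is identically $0$, so $I(4) = 0$. The closed form gives $0$, hence $C = 0$.

Setting $a = \frac{2}{3}$:
$$I = - \log{\left(3 \right)}.$$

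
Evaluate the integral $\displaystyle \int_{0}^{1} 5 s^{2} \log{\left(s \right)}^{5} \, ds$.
$- \frac{200}{243}$

Start from the elementary integral
$$J(a) = \int_{0}^{1} 5 s^{a} \, ds = \frac{5}{a + 1}.$$

Differentiating under the integral sign brings down a factor of $\ln s$:
$$\frac{dJ}{da} = \int_{0}^{1} 5 s^{a} \log{\left(s \right)} \, ds = - \frac{5}{\left(a + 1\right)^{2}}.$$

Repeating $5$ times in total — each differentiation brings down another $\ln s$ — gives
$$\frac{d^{5}J}{da^{5}} = \int_{0}^{1} 5 s^{a} \log{\left(s \right)}^{5} \, ds = - \frac{600}{\left(a + 1\right)^{6}},$$
and the integrand here is exactly the target integrand, so $I = - \frac{600}{\left(a + 1\right)^{6}}$.

Setting $a = 2$:
$$I = - \frac{200}{243}.$$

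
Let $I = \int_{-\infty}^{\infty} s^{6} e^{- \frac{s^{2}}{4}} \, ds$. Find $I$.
$240 \sqrt{\pi}$

Begin with the known integral
$$J(a) = \int_{-\infty}^{\infty} e^{- a s^{2}} \, ds = \frac{\sqrt{\pi}}{\sqrt{a}}.$$

Differentiating under the integral sign brings down a factor of $(-s^2)$:
$$\frac{dJ}{da} = \int_{-\infty}^{\infty} - s^{2} e^{- a s^{2}} \, ds = - \frac{\sqrt{\pi}}{2 a^{\frac{3}{2}}}.$$

Repeating $3$ times in total — each differentiation brings down another $(-s^2)$ — gives
$$\frac{d^{3}J}{da^{3}} = \int_{-\infty}^{\infty} - s^{6} e^{- a s^{2}} \, ds = - \frac{15 \sqrt{\pi}}{8 a^{\frac{7}{2}}},$$
and the integrand here is $(-1)^{3}$ times the target integrand, so $I = (-1)^{3}\,\frac{d^{3}J}{da^{3}} = \frac{15 \sqrt{\pi}}{8 a^{\frac{7}{2}}}$.

Setting $a = \frac{1}{4}$:
$$I = 240 \sqrt{\pi}.$$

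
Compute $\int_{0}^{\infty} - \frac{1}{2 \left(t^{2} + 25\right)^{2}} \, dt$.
$- \frac{\pi}{1000}$

Recall the elementary integral
$$J(a) = \int_{0}^{\infty} - \frac{1}{2 \left(a^{2} + t^{2}\right)} \, dt = - \frac{\pi}{4 a}.$$

Differentiating under the integral sign with respect to $a$,
$$\frac{dJ}{da} = \int_{0}^{\infty} \frac{a}{\left(a^{2} + t^{2}\right)^{2}} \, dt = \frac{\pi}{4 a^{2}},$$
so $\int_{0}^{\infty} - \frac{1}{2 \left(a^{2} + t^{2}\right)^{2}} \, dt = - \frac{\pi}{8 a^{3}}$.

Setting $a = 5$:
$$I = - \frac{\pi}{1000}.$$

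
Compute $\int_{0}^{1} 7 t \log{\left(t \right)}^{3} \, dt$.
$- \frac{21}{8}$

Consider the simpler parametrised integral
$$J(a) = \int_{0}^{1} 7 t^{a} \, dt = \frac{7}{a + 1}.$$

Differentiating under the integral sign brings down a factor of $\ln t$:
$$\frac{dJ}{da} = \int_{0}^{1} 7 t^{a} \log{\left(t \right)} \, dt = - \frac{7}{\left(a + 1\right)^{2}}.$$

Repeating $3$ times in total — each differentiation brings down another $\ln t$ — gives
$$\frac{d^{3}J}{da^{3}} = \int_{0}^{1} 7 t^{a} \log{\left(t \right)}^{3} \, dt = - \frac{42}{\left(a + 1\right)^{4}},$$
and the integrand here is exactly the target integrand, so $I = - \frac{42}{\left(a + 1\right)^{4}}$.

Setting $a = 1$:
$$I = - \frac{21}{8}.$$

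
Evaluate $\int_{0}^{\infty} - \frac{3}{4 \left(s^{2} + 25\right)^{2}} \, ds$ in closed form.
$- \frac{3 \pi}{2000}$

Start from the standard arctangent integral
$$J(a) = \int_{0}^{\infty} - \frac{3}{4 \left(a^{2} + s^{2}\right)} \, ds = - \frac{3 \pi}{8 a}.$$

Differentiating under the integral sign with respect to $a$,
$$\frac{dJ}{da} = \int_{0}^{\infty} \frac{3 a}{2 \left(a^{2} + s^{2}\right)^{2}} \, ds = \frac{3 \pi}{8 a^{2}},$$
so $\int_{0}^{\infty} - \frac{3}{4 \left(a^{2} + s^{2}\right)^{2}} \, ds = - \frac{3 \pi}{16 a^{3}}$.

Setting $a = 5$:
$$I = - \frac{3 \pi}{2000}.$$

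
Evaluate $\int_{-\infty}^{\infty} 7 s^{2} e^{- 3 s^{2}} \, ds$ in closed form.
$\frac{7 \sqrt{3} \sqrt{\pi}}{18}$

Start from the elementary integral
$$J(a) = \int_{-\infty}^{\infty} 7 e^{- a s^{2}} \, ds = \frac{7 \sqrt{\pi}}{\sqrt{a}}.$$

Differentiating under the integral sign brings down a factor of $(-s^2)$:
$$\frac{dJ}{da} = \int_{-\infty}^{\infty} - 7 s^{2} e^{- a s^{2}} \, ds = - \frac{7 \sqrt{\pi}}{2 a^{\frac{3}{2}}}.$$

The integral on the left is $-I$, so $I = \frac{7 \sqrt{\pi}}{2 a^{\frac{3}{2}}}$.

Setting $a = 3$:
$$I = \frac{7 \sqrt{3} \sqrt{\pi}}{18}.$$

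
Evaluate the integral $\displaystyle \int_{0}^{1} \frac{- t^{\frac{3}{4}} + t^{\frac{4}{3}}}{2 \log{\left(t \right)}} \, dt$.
$- \frac{\log{\left(3 \right)}}{2} + \log{\left(2 \right)}$

Replace the exponent $\frac{4}{3}$ by a parameter $a$: let $I(a) = \int_{0}^{1} \frac{- t^{\frac{3}{4}} + t^{a}}{2 \log{\left(t \right)}} \, dt$.

Since $\dfrac{\partial}{\partial a}\,t^{a} = t^{a} \ln t$, the $\ln t$ in the denominator cancels and
$$\frac{dI}{da} = \int_{0}^{1} \frac{1}{2} t^{a} \, dt = \frac{1}{2} \left[\frac{t^{a+1}}{a+1}\right]_0^1 = \frac{1}{2 \left(a + 1\right)}.$$

Integrating with respect to $a$ gives $I(a) = \frac{\log{\left(a + 1 \right)}}{2} - \frac{\log{\left(7 \right)}}{2} + \log{\left(2 \right)} + C$.

At $a = \frac{3}{4}$ the integrand is identically $0$, so $I(\frac{3}{4}) = 0$. The closed form gives $0$, hence $C = 0$.

Setting $a = \frac{4}{3}$:
$$I = - \frac{\log{\left(3 \right)}}{2} + \log{\left(2 \right)}.$$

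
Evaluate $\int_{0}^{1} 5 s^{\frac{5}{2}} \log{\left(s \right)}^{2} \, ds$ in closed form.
$\frac{80}{343}$

Start from the elementary integral
$$J(a) = \int_{0}^{1} 5 s^{a} \, ds = \frac{5}{a + 1}.$$

Differentiating under the integral sign brings down a factor of $\ln s$:
$$\frac{dJ}{da} = \int_{0}^{1} 5 s^{a} \log{\left(s \right)} \, ds = - \frac{5}{\left(a + 1\right)^{2}}.$$

Repeating twice in total — each differentiation brings down another $\ln s$ — gives
$$\frac{d^{2}J}{da^{2}} = \int_{0}^{1} 5 s^{a} \log{\left(s \right)}^{2} \, ds = \frac{10}{\left(a + 1\right)^{3}},$$
and the integrand here is exactly the target integrand, so $I = \frac{10}{\left(a + 1\right)^{3}}$.

Setting $a = \frac{5}{2}$:
$$I = \frac{80}{343}.$$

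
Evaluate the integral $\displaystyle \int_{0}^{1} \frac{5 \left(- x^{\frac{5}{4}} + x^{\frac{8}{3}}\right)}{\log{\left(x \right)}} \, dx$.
$- \log{\left(\frac{14348907}{164916224} \right)}$

Replace the exponent $\frac{5}{4}$ by a parameter $a$: let $I(a) = \int_{0}^{1} \frac{5 \left(x^{\frac{8}{3}} - x^{a}\right)}{\log{\left(x \right)}} \, dx$.

Since $\dfrac{\partial}{\partial a}\,x^{a} = x^{a} \ln x$, the $\ln x$ in the denominator cancels and
$$\frac{dI}{da} = \int_{0}^{1} -5 x^{a} \, dx = -5 \left[\frac{x^{a+1}}{a+1}\right]_0^1 = - \frac{5}{a + 1}.$$

Integrating with respect to $a$ gives $I(a) = - \log{\left(\frac{243 \left(a + 1\right)^{5}}{161051} \right)} + C$.

At $a = \frac{8}{3}$ the integrand is identically $0$, so $I(\frac{8}{3}) = 0$. The closed form gives $0$, hence $C = 0$.

Setting $a = \frac{5}{4}$:
$$I = - \log{\left(\frac{14348907}{164916224} \right)}.$$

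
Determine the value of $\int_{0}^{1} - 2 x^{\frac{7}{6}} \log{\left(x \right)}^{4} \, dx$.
$- \frac{373248}{371293}$

Consider the simpler parametrised integral
$$J(a) = \int_{0}^{1} - 2 x^{a} \, dx = - \frac{2}{a + 1}.$$

Differentiating under the integral sign brings down a factor of $\ln x$:
$$\frac{dJ}{da} = \int_{0}^{1} - 2 x^{a} \log{\left(x \right)} \, dx = \frac{2}{\left(a + 1\right)^{2}}.$$

Repeating $4$ times in total — each differentiation brings down another $\ln x$ — gives
$$\frac{d^{4}J}{da^{4}} = \int_{0}^{1} - 2 x^{a} \log{\left(x \right)}^{4} \, dx = - \frac{48}{\left(a + 1\right)^{5}},$$
and the integrand here is exactly the target integrand, so $I = - \frac{48}{\left(a + 1\right)^{5}}$.

Setting $a = \frac{7}{6}$:
$$I = - \frac{373248}{371293}.$$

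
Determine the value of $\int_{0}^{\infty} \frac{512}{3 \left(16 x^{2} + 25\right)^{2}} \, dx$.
$\frac{32 \pi}{375}$

Recall the elementary integral
$$J(a) = \int_{0}^{\infty} \frac{2}{3 \left(a^{2} + x^{2}\right)} \, dx = \frac{\pi}{3 a}.$$

Differentiating under the integral sign with respect to $a$,
$$\frac{dJ}{da} = \int_{0}^{\infty} - \frac{4 a}{3 \left(a^{2} + x^{2}\right)^{2}} \, dx = - \frac{\pi}{3 a^{2}},$$
so $\int_{0}^{\infty} \frac{2}{3 \left(a^{2} + x^{2}\right)^{2}} \, dx = \frac{\pi}{6 a^{3}}$.

Setting $a = \frac{5}{4}$:
$$I = \frac{32 \pi}{375}.$$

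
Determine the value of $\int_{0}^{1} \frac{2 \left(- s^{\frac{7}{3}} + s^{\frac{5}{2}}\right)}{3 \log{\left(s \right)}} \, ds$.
$- \frac{2 \log{\left(20 \right)}}{3} + \frac{2 \log{\left(21 \right)}}{3}$

Introduce a parameter $a$ in the exponent: let $I(a) = \int_{0}^{1} \frac{2 \left(- s^{\frac{7}{3}} + s^{a}\right)}{3 \log{\left(s \right)}} \, ds$.

Since $\dfrac{\partial}{\partial a}\,s^{a} = s^{a} \ln s$, the $\ln s$ in the denominator cancels and
$$\frac{dI}{da} = \int_{0}^{1} \frac{2}{3} s^{a} \, ds = \frac{2}{3} \left[\frac{s^{a+1}}{a+1}\right]_0^1 = \frac{2}{3 \left(a + 1\right)}.$$

Integrating with respect to $a$ gives $I(a) = \log{\left(\frac{\sqrt[3]{10} \cdot 3^{\frac{2}{3}} \left(a + 1\right)^{\frac{2}{3}}}{10} \right)} + C$.

At $a = \frac{7}{3}$ the integrand is identically $0$, so $I(\frac{7}{3}) = 0$. The closed form gives $0$, hence $C = 0$.

Setting $a = \frac{5}{2}$:
$$I = - \frac{2 \log{\left(20 \right)}}{3} + \frac{2 \log{\left(21 \right)}}{3}.$$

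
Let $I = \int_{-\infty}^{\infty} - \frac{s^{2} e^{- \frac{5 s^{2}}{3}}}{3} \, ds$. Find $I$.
$- \frac{\sqrt{15} \sqrt{\pi}}{50}$

Start from the elementary integral
$$J(a) = \int_{-\infty}^{\infty} - \frac{e^{- a s^{2}}}{3} \, ds = - \frac{\sqrt{\pi}}{3 \sqrt{a}}.$$

Differentiating under the integral sign brings down a factor of $(-s^2)$:
$$\frac{dJ}{da} = \int_{-\infty}^{\infty} \frac{s^{2} e^{- a s^{2}}}{3} \, ds = \frac{\sqrt{\pi}}{6 a^{\frac{3}{2}}}.$$

The integral on the left is $-I$, so $I = - \frac{\sqrt{\pi}}{6 a^{\frac{3}{2}}}$.

Setting $a = \frac{5}{3}$:
$$I = - \frac{\sqrt{15} \sqrt{\pi}}{50}.$$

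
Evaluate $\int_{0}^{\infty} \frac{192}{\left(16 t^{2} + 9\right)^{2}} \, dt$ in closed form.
$\frac{4 \pi}{9}$

Begin with the known result
$$J(a) = \int_{0}^{\infty} \frac{3}{4 \left(a^{2} + t^{2}\right)} \, dt = \frac{3 \pi}{8 a}.$$

Differentiating under the integral sign with respect to $a$,
$$\frac{dJ}{da} = \int_{0}^{\infty} - \frac{3 a}{2 \left(a^{2} + t^{2}\right)^{2}} \, dt = - \frac{3 \pi}{8 a^{2}},$$
so $\int_{0}^{\infty} \frac{3}{4 \left(a^{2} + t^{2}\right)^{2}} \, dt = \frac{3 \pi}{16 a^{3}}$.

Setting $a = \frac{3}{4}$:
$$I = \frac{4 \pi}{9}.$$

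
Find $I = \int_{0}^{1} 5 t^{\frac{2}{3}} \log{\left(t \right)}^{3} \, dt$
$- \frac{486}{125}$

Begin with the known integral
$$J(a) = \int_{0}^{1} 5 t^{a} \, dt = \frac{5}{a + 1}.$$

Differentiating under the integral sign brings down a factor of $\ln t$:
$$\frac{dJ}{da} = \int_{0}^{1} 5 t^{a} \log{\left(t \right)} \, dt = - \frac{5}{\left(a + 1\right)^{2}}.$$

Repeating $3$ times in total — each differentiation brings down another $\ln t$ — gives
$$\frac{d^{3}J}{da^{3}} = \int_{0}^{1} 5 t^{a} \log{\left(t \right)}^{3} \, dt = - \frac{30}{\left(a + 1\right)^{4}},$$
and the integrand here is exactly the target integrand, so $I = - \frac{30}{\left(a + 1\right)^{4}}$.

Setting $a = \frac{2}{3}$:
$$I = - \frac{486}{125}.$$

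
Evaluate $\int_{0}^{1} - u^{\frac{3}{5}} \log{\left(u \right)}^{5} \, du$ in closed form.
$\frac{234375}{32768}$

Start from the elementary integral
$$J(a) = \int_{0}^{1} - u^{a} \, du = - \frac{1}{a + 1}.$$

Differentiating under the integral sign brings down a factor of $\ln u$:
$$\frac{dJ}{da} = \int_{0}^{1} - u^{a} \log{\left(u \right)} \, du = \frac{1}{\left(a + 1\right)^{2}}.$$

Repeating $5$ times in total — each differentiation brings down another $\ln u$ — gives
$$\frac{d^{5}J}{da^{5}} = \int_{0}^{1} - u^{a} \log{\left(u \right)}^{5} \, du = \frac{120}{\left(a + 1\right)^{6}},$$
and the integrand here is exactly the target integrand, so $I = \frac{120}{\left(a + 1\right)^{6}}$.

Setting $a = \frac{3}{5}$:
$$I = \frac{234375}{32768}.$$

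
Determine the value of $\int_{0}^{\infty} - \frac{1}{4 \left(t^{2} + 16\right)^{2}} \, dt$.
$- \frac{\pi}{1024}$

Start from the standard arctangent integral
$$J(a) = \int_{0}^{\infty} - \frac{1}{4 \left(a^{2} + t^{2}\right)} \, dt = - \frac{\pi}{8 a}.$$

Differentiating under the integral sign with respect to $a$,
$$\frac{dJ}{da} = \int_{0}^{\infty} \frac{a}{2 \left(a^{2} + t^{2}\right)^{2}} \, dt = \frac{\pi}{8 a^{2}},$$
so $\int_{0}^{\infty} - \frac{1}{4 \left(a^{2} + t^{2}\right)^{2}} \, dt = - \frac{\pi}{16 a^{3}}$.

Setting $a = 4$:
$$I = - \frac{\pi}{1024}.$$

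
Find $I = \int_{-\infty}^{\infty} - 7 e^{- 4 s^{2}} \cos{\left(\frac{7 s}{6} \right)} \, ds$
$- \frac{7 \sqrt{\pi}}{2 e^{\frac{49}{576}}}$

Let $b$ denote the cosine frequency and define $I(b) = \int_{-\infty}^{\infty} - 7 e^{- 4 s^{2}} \cos{\left(b s \right)} \, ds$.

Differentiating under the integral sign,
$$I'(b) = \int_{-\infty}^{\infty} 7 s e^{- 4 s^{2}} \sin{\left(b s \right)} \, ds.$$

Integrate $\int_{-\infty}^{\infty} s \sin(b s)\, e^{- 4 s^{2}}\, ds$ by parts with $u = \sin(b s)$ and $dv = s\, e^{- 4 s^{2}}\, ds$, giving $v = - \frac{e^{- 4 s^{2}}}{8}$. The boundary term vanishes and
$$\int_{-\infty}^{\infty} s \sin(b s)\, e^{- 4 s^{2}}\, ds = \frac{b}{8} \int_{-\infty}^{\infty} \cos(b s)\, e^{- 4 s^{2}}\, ds,$$
so $I'(b) = - \frac{b}{8}\, I(b)$.

This is a separable first-order ODE; solving with the initial condition $I(0) = \int_{-\infty}^{\infty} - 7 e^{- 4 s^{2}}\,ds = - \frac{7 \sqrt{\pi}}{2}$ gives
$$I(b) = - \frac{7 \sqrt{\pi} e^{- \frac{b^{2}}{16}}}{2}.$$

Setting $b = \frac{7}{6}$:
$$I = - \frac{7 \sqrt{\pi}}{2 e^{\frac{49}{576}}}.$$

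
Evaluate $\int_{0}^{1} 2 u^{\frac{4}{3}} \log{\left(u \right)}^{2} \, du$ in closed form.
$\frac{108}{343}$

Consider the simpler parametrised integral
$$J(a) = \int_{0}^{1} 2 u^{a} \, du = \frac{2}{a + 1}.$$

Differentiating under the integral sign brings down a factor of $\ln u$:
$$\frac{dJ}{da} = \int_{0}^{1} 2 u^{a} \log{\left(u \right)} \, du = - \frac{2}{\left(a + 1\right)^{2}}.$$

Repeating twice in total — each differentiation brings down another $\ln u$ — gives
$$\frac{d^{2}J}{da^{2}} = \int_{0}^{1} 2 u^{a} \log{\left(u \right)}^{2} \, du = \frac{4}{\left(a + 1\right)^{3}},$$
and the integrand here is exactly the target integrand, so $I = \frac{4}{\left(a + 1\right)^{3}}$.

Setting $a = \frac{4}{3}$:
$$I = \frac{108}{343}.$$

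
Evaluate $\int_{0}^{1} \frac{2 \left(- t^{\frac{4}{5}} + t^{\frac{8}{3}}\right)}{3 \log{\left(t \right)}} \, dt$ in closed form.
$\log{\left(\frac{55^{\frac{2}{3}}}{9} \right)}$

Replace the exponent $\frac{4}{5}$ by a parameter $a$: let $I(a) = \int_{0}^{1} \frac{2 \left(t^{\frac{8}{3}} - t^{a}\right)}{3 \log{\left(t \right)}} \, dt$.

Since $\dfrac{\partial}{\partial a}\,t^{a} = t^{a} \ln t$, the $\ln t$ in the denominator cancels and
$$\frac{dI}{da} = \int_{0}^{1} - \frac{2}{3} t^{a} \, dt = - \frac{2}{3} \left[\frac{t^{a+1}}{a+1}\right]_0^1 = - \frac{2}{3 a + 3}.$$

Integrating with respect to $a$ gives $I(a) = - \frac{2 \log{\left(a + 1 \right)}}{3} - \frac{2 \log{\left(3 \right)}}{3} + \frac{2 \log{\left(11 \right)}}{3} + C$.

At $a = \frac{8}{3}$ the integrand is identically $0$, so $I(\frac{8}{3}) = 0$. The closed form gives $0$, hence $C = 0$.

Setting $a = \frac{4}{5}$:
$$I = \log{\left(\frac{55^{\frac{2}{3}}}{9} \right)}.$$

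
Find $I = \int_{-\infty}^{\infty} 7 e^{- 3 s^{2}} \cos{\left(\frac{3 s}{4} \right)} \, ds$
$\frac{7 \sqrt{3} \sqrt{\pi}}{3 e^{\frac{3}{64}}}$

Treat the cosine frequency as a parameter and define $I(b) = \int_{-\infty}^{\infty} 7 e^{- 3 s^{2}} \cos{\left(b s \right)} \, ds$.

Differentiating under the integral sign,
$$I'(b) = \int_{-\infty}^{\infty} - 7 s e^{- 3 s^{2}} \sin{\left(b s \right)} \, ds.$$

Integrate $\int_{-\infty}^{\infty} s \sin(b s)\, e^{- 3 s^{2}}\, ds$ by parts with $u = \sin(b s)$ and $dv = s\, e^{- 3 s^{2}}\, ds$, giving $v = - \frac{e^{- 3 s^{2}}}{6}$. The boundary term vanishes and
$$\int_{-\infty}^{\infty} s \sin(b s)\, e^{- 3 s^{2}}\, ds = \frac{b}{6} \int_{-\infty}^{\infty} \cos(b s)\, e^{- 3 s^{2}}\, ds,$$
so $I'(b) = - \frac{b}{6}\, I(b)$.

This is a separable first-order ODE; solving with the initial condition $I(0) = \int_{-\infty}^{\infty} 7 e^{- 3 s^{2}}\,ds = \frac{7 \sqrt{3} \sqrt{\pi}}{3}$ gives
$$I(b) = \frac{7 \sqrt{3} \sqrt{\pi} e^{- \frac{b^{2}}{12}}}{3}.$$

Setting $b = \frac{3}{4}$:
$$I = \frac{7 \sqrt{3} \sqrt{\pi}}{3 e^{\frac{3}{64}}}.$$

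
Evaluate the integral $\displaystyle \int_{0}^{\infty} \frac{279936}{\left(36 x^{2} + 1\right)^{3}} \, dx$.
$8748 \pi$

Recall the elementary integral
$$J(a) = \int_{0}^{\infty} \frac{6}{a^{2} + x^{2}} \, dx = \frac{3 \pi}{a}.$$

Differentiating under the integral sign with respect to $a$,
$$\frac{dJ}{da} = \int_{0}^{\infty} - \frac{12 a}{\left(a^{2} + x^{2}\right)^{2}} \, dx = - \frac{3 \pi}{a^{2}},$$
so $\int_{0}^{\infty} \frac{6}{\left(a^{2} + x^{2}\right)^{2}} \, dx = \frac{3 \pi}{2 a^{3}}$.

Repeating — each differentiation of $1/(x^2+a^2)^j$ produces $-2ja/(x^2+a^2)^{j+1}$ — and dividing through by $-2ja$ at each step yields, after $2$ differentiations in total,
$$\int_{0}^{\infty} \frac{6}{\left(a^{2} + x^{2}\right)^{3}} \, dx = \frac{9 \pi}{8 a^{5}}.$$

Setting $a = \frac{1}{6}$:
$$I = 8748 \pi.$$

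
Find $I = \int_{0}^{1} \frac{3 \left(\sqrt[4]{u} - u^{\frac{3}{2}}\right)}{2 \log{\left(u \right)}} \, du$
$- \frac{3 \log{\left(2 \right)}}{2}$

Replace the exponent $\frac{1}{4}$ by a parameter $a$: let $I(a) = \int_{0}^{1} \frac{3 \left(- u^{\frac{3}{2}} + u^{a}\right)}{2 \log{\left(u \right)}} \, du$.

Since $\dfrac{\partial}{\partial a}\,u^{a} = u^{a} \ln u$, the $\ln u$ in the denominator cancels and
$$\frac{dI}{da} = \int_{0}^{1} \frac{3}{2} u^{a} \, du = \frac{3}{2} \left[\frac{u^{a+1}}{a+1}\right]_0^1 = \frac{3}{2 \left(a + 1\right)}.$$

Integrating with respect to $a$ gives $I(a) = \log{\left(\frac{2 \sqrt{10} \left(a + 1\right)^{\frac{3}{2}}}{25} \right)} + C$.

At $a = \frac{3}{2}$ the integrand is identically $0$, so $I(\frac{3}{2}) = 0$. The closed form gives $0$, hence $C = 0$.

Setting $a = \frac{1}{4}$:
$$I = - \frac{3 \log{\left(2 \right)}}{2}.$$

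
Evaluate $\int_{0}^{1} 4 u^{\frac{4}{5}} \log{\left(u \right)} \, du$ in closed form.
$- \frac{100}{81}$

Consider the simpler parametrised integral
$$J(a) = \int_{0}^{1} 4 u^{a} \, du = \frac{4}{a + 1}.$$

Differentiating under the integral sign brings down a factor of $\ln u$:
$$\frac{dJ}{da} = \int_{0}^{1} 4 u^{a} \log{\left(u \right)} \, du = - \frac{4}{\left(a + 1\right)^{2}}.$$

The integral on the left is $I$, so $I = - \frac{4}{\left(a + 1\right)^{2}}$.

Setting $a = \frac{4}{5}$:
$$I = - \frac{100}{81}.$$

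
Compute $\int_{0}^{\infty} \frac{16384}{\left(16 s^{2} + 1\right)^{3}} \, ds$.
$768 \pi$

Begin with the known result
$$J(a) = \int_{0}^{\infty} \frac{4}{a^{2} + s^{2}} \, ds = \frac{2 \pi}{a}.$$

Differentiating under the integral sign with respect to $a$,
$$\frac{dJ}{da} = \int_{0}^{\infty} - \frac{8 a}{\left(a^{2} + s^{2}\right)^{2}} \, ds = - \frac{2 \pi}{a^{2}},$$
so $\int_{0}^{\infty} \frac{4}{\left(a^{2} + s^{2}\right)^{2}} \, ds = \frac{\pi}{a^{3}}$.

Repeating — each differentiation of $1/(s^2+a^2)^j$ produces $-2ja/(s^2+a^2)^{j+1}$ — and dividing through by $-2ja$ at each step yields, after $2$ differentiations in total,
$$\int_{0}^{\infty} \frac{4}{\left(a^{2} + s^{2}\right)^{3}} \, ds = \frac{3 \pi}{4 a^{5}}.$$

Setting $a = \frac{1}{4}$:
$$I = 768 \pi.$$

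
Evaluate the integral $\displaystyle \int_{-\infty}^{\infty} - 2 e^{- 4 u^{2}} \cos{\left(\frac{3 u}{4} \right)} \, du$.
$- \frac{\sqrt{\pi}}{e^{\frac{9}{256}}}$

Let $b$ denote the cosine frequency and define $I(b) = \int_{-\infty}^{\infty} - 2 e^{- 4 u^{2}} \cos{\left(b u \right)} \, du$.

Differentiating under the integral sign,
$$I'(b) = \int_{-\infty}^{\infty} 2 u e^{- 4 u^{2}} \sin{\left(b u \right)} \, du.$$

Integrate $\int_{-\infty}^{\infty} u \sin(b u)\, e^{- 4 u^{2}}\, du$ by parts with $w = \sin(b u)$ and $dv = u\, e^{- 4 u^{2}}\, du$, giving $v = - \frac{e^{- 4 u^{2}}}{8}$. The boundary term vanishes and
$$\int_{-\infty}^{\infty} u \sin(b u)\, e^{- 4 u^{2}}\, du = \frac{b}{8} \int_{-\infty}^{\infty} \cos(b u)\, e^{- 4 u^{2}}\, du,$$
so $I'(b) = - \frac{b}{8}\, I(b)$.

This is a separable first-order ODE; solving with the initial condition $I(0) = \int_{-\infty}^{\infty} - 2 e^{- 4 u^{2}}\,du = - \sqrt{\pi}$ gives
$$I(b) = - \sqrt{\pi} e^{- \frac{b^{2}}{16}}.$$

Setting $b = \frac{3}{4}$:
$$I = - \frac{\sqrt{\pi}}{e^{\frac{9}{256}}}.$$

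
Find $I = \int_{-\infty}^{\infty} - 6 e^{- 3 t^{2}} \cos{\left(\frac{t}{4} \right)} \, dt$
$- \frac{2 \sqrt{3} \sqrt{\pi}}{e^{\frac{1}{192}}}$

Define $I(b) = \int_{-\infty}^{\infty} - 6 e^{- 3 t^{2}} \cos{\left(b t \right)} \, dt$.

Differentiating under the integral sign,
$$I'(b) = \int_{-\infty}^{\infty} 6 t e^{- 3 t^{2}} \sin{\left(b t \right)} \, dt.$$

Integrate $\int_{-\infty}^{\infty} t \sin(b t)\, e^{- 3 t^{2}}\, dt$ by parts with $u = \sin(b t)$ and $dv = t\, e^{- 3 t^{2}}\, dt$, giving $v = - \frac{e^{- 3 t^{2}}}{6}$. The boundary term vanishes and
$$\int_{-\infty}^{\infty} t \sin(b t)\, e^{- 3 t^{2}}\, dt = \frac{b}{6} \int_{-\infty}^{\infty} \cos(b t)\, e^{- 3 t^{2}}\, dt,$$
so $I'(b) = - \frac{b}{6}\, I(b)$.

This is a separable first-order ODE; solving with the initial condition $I(0) = \int_{-\infty}^{\infty} - 6 e^{- 3 t^{2}}\,dt = - 2 \sqrt{3} \sqrt{\pi}$ gives
$$I(b) = - 2 \sqrt{3} \sqrt{\pi} e^{- \frac{b^{2}}{12}}.$$

Setting $b = \frac{1}{4}$:
$$I = - \frac{2 \sqrt{3} \sqrt{\pi}}{e^{\frac{1}{192}}}.$$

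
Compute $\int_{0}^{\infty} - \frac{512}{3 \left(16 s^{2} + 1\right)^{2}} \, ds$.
$- \frac{32 \pi}{3}$

Begin with the known result
$$J(a) = \int_{0}^{\infty} - \frac{2}{3 \left(a^{2} + s^{2}\right)} \, ds = - \frac{\pi}{3 a}.$$

Differentiating under the integral sign with respect to $a$,
$$\frac{dJ}{da} = \int_{0}^{\infty} \frac{4 a}{3 \left(a^{2} + s^{2}\right)^{2}} \, ds = \frac{\pi}{3 a^{2}},$$
so $\int_{0}^{\infty} - \frac{2}{3 \left(a^{2} + s^{2}\right)^{2}} \, ds = - \frac{\pi}{6 a^{3}}$.

Setting $a = \frac{1}{4}$:
$$I = - \frac{32 \pi}{3}.$$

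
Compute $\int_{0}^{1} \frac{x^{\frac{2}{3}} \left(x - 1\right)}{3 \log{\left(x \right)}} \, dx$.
$- \frac{\log{\left(5 \right)}}{3} + \log{\left(2 \right)}$

Introduce a parameter $a$ in the exponent: let $I(a) = \int_{0}^{1} \frac{x^{\frac{5}{3}} - x^{a}}{3 \log{\left(x \right)}} \, dx$.

Since $\dfrac{\partial}{\partial a}\,x^{a} = x^{a} \ln x$, the $\ln x$ in the denominator cancels and
$$\frac{dI}{da} = \int_{0}^{1} - \frac{1}{3} x^{a} \, dx = - \frac{1}{3} \left[\frac{x^{a+1}}{a+1}\right]_0^1 = - \frac{1}{3 a + 3}.$$

Integrating with respect to $a$ gives $I(a) = - \frac{\log{\left(a + 1 \right)}}{3} - \frac{\log{\left(3 \right)}}{3} + \log{\left(2 \right)} + C$.

At $a = \frac{5}{3}$ the integrand is identically $0$, so $I(\frac{5}{3}) = 0$. The closed form gives $0$, hence $C = 0$.

Setting $a = \frac{2}{3}$:
$$I = - \frac{\log{\left(5 \right)}}{3} + \log{\left(2 \right)}.$$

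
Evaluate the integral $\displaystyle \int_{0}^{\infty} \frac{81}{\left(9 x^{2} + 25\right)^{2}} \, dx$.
$\frac{27 \pi}{500}$

Start from the standard arctangent integral
$$J(a) = \int_{0}^{\infty} \frac{1}{a^{2} + x^{2}} \, dx = \frac{\pi}{2 a}.$$

Differentiating under the integral sign with respect to $a$,
$$\frac{dJ}{da} = \int_{0}^{\infty} - \frac{2 a}{\left(a^{2} + x^{2}\right)^{2}} \, dx = - \frac{\pi}{2 a^{2}},$$
so $\int_{0}^{\infty} \frac{1}{\left(a^{2} + x^{2}\right)^{2}} \, dx = \frac{\pi}{4 a^{3}}$.

Setting $a = \frac{5}{3}$:
$$I = \frac{27 \pi}{500}.$$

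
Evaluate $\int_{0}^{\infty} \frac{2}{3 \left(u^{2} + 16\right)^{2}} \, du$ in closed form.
$\frac{\pi}{384}$

Begin with the known result
$$J(a) = \int_{0}^{\infty} \frac{2}{3 \left(a^{2} + u^{2}\right)} \, du = \frac{\pi}{3 a}.$$

Differentiating under the integral sign with respect to $a$,
$$\frac{dJ}{da} = \int_{0}^{\infty} - \frac{4 a}{3 \left(a^{2} + u^{2}\right)^{2}} \, du = - \frac{\pi}{3 a^{2}},$$
so $\int_{0}^{\infty} \frac{2}{3 \left(a^{2} + u^{2}\right)^{2}} \, du = \frac{\pi}{6 a^{3}}$.

Setting $a = 4$:
$$I = \frac{\pi}{384}.$$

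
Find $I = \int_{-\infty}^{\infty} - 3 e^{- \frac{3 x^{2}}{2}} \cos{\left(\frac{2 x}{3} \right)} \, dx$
$- \frac{\sqrt{6} \sqrt{\pi}}{e^{\frac{2}{27}}}$

Treat the cosine frequency as a parameter and define $I(b) = \int_{-\infty}^{\infty} - 3 e^{- \frac{3 x^{2}}{2}} \cos{\left(b x \right)} \, dx$.

Differentiating under the integral sign,
$$I'(b) = \int_{-\infty}^{\infty} 3 x e^{- \frac{3 x^{2}}{2}} \sin{\left(b x \right)} \, dx.$$

Integrate $\int_{-\infty}^{\infty} x \sin(b x)\, e^{- \frac{3 x^{2}}{2}}\, dx$ by parts with $u = \sin(b x)$ and $dv = x\, e^{- \frac{3 x^{2}}{2}}\, dx$, giving $v = - \frac{e^{- \frac{3 x^{2}}{2}}}{3}$. The boundary term vanishes and
$$\int_{-\infty}^{\infty} x \sin(b x)\, e^{- \frac{3 x^{2}}{2}}\, dx = \frac{b}{3} \int_{-\infty}^{\infty} \cos(b x)\, e^{- \frac{3 x^{2}}{2}}\, dx,$$
so $I'(b) = - \frac{b}{3}\, I(b)$.

This is a separable first-order ODE; solving with the initial condition $I(0) = \int_{-\infty}^{\infty} - 3 e^{- \frac{3 x^{2}}{2}}\,dx = - \sqrt{6} \sqrt{\pi}$ gives
$$I(b) = - \sqrt{6} \sqrt{\pi} e^{- \frac{b^{2}}{6}}.$$

Setting $b = \frac{2}{3}$:
$$I = - \frac{\sqrt{6} \sqrt{\pi}}{e^{\frac{2}{27}}}.$$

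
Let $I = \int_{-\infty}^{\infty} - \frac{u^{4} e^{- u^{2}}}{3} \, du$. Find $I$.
$- \frac{\sqrt{\pi}}{4}$

Consider the simpler parametrised integral
$$J(a) = \int_{-\infty}^{\infty} - \frac{e^{- a u^{2}}}{3} \, du = - \frac{\sqrt{\pi}}{3 \sqrt{a}}.$$

Differentiating under the integral sign brings down a factor of $(-u^2)$:
$$\frac{dJ}{da} = \int_{-\infty}^{\infty} \frac{u^{2} e^{- a u^{2}}}{3} \, du = \frac{\sqrt{\pi}}{6 a^{\frac{3}{2}}}.$$

Repeating twice in total — each differentiation brings down another $(-u^2)$ — gives
$$\frac{d^{2}J}{da^{2}} = \int_{-\infty}^{\infty} - \frac{u^{4} e^{- a u^{2}}}{3} \, du = - \frac{\sqrt{\pi}}{4 a^{\frac{5}{2}}},$$
and the integrand here is exactly the target integrand, so $I = - \frac{\sqrt{\pi}}{4 a^{\frac{5}{2}}}$.

Setting $a = 1$:
$$I = - \frac{\sqrt{\pi}}{4}.$$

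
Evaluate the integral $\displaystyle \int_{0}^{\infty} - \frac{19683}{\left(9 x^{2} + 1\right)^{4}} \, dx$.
$- \frac{32805 \pi}{32}$

Recall the elementary integral
$$J(a) = \int_{0}^{\infty} - \frac{3}{a^{2} + x^{2}} \, dx = - \frac{3 \pi}{2 a}.$$

Differentiating under the integral sign with respect to $a$,
$$\frac{dJ}{da} = \int_{0}^{\infty} \frac{6 a}{\left(a^{2} + x^{2}\right)^{2}} \, dx = \frac{3 \pi}{2 a^{2}},$$
so $\int_{0}^{\infty} - \frac{3}{\left(a^{2} + x^{2}\right)^{2}} \, dx = - \frac{3 \pi}{4 a^{3}}$.

Repeating — each differentiation of $1/(x^2+a^2)^j$ produces $-2ja/(x^2+a^2)^{j+1}$ — and dividing through by $-2ja$ at each step yields, after $3$ differentiations in total,
$$\int_{0}^{\infty} - \frac{3}{\left(a^{2} + x^{2}\right)^{4}} \, dx = - \frac{15 \pi}{32 a^{7}}.$$

Setting $a = \frac{1}{3}$:
$$I = - \frac{32805 \pi}{32}.$$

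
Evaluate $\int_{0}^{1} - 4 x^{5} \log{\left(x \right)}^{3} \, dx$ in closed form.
$\frac{1}{54}$

Consider the simpler parametrised integral
$$J(a) = \int_{0}^{1} - 4 x^{a} \, dx = - \frac{4}{a + 1}.$$

Differentiating under the integral sign brings down a factor of $\ln x$:
$$\frac{dJ}{da} = \int_{0}^{1} - 4 x^{a} \log{\left(x \right)} \, dx = \frac{4}{\left(a + 1\right)^{2}}.$$

Repeating $3$ times in total — each differentiation brings down another $\ln x$ — gives
$$\frac{d^{3}J}{da^{3}} = \int_{0}^{1} - 4 x^{a} \log{\left(x \right)}^{3} \, dx = \frac{24}{\left(a + 1\right)^{4}},$$
and the integrand here is exactly the target integrand, so $I = \frac{24}{\left(a + 1\right)^{4}}$.

Setting $a = 5$:
$$I = \frac{1}{54}.$$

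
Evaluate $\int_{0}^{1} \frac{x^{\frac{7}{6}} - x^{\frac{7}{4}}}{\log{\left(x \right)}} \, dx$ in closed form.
$- \log{\left(33 \right)} + \log{\left(26 \right)}$

Replace the exponent $\frac{7}{4}$ by a parameter $a$: let $I(a) = \int_{0}^{1} \frac{x^{\frac{7}{6}} - x^{a}}{\log{\left(x \right)}} \, dx$.

Since $\dfrac{\partial}{\partial a}\,x^{a} = x^{a} \ln x$, the $\ln x$ in the denominator cancels and
$$\frac{dI}{da} = \int_{0}^{1} -1 x^{a} \, dx = -1 \left[\frac{x^{a+1}}{a+1}\right]_0^1 = - \frac{1}{a + 1}.$$

Integrating with respect to $a$ gives $I(a) = - \log{\left(\frac{6 a}{13} + \frac{6}{13} \right)} + C$.

At $a = \frac{7}{6}$ the integrand is identically $0$, so $I(\frac{7}{6}) = 0$. The closed form gives $0$, hence $C = 0$.

Setting $a = \frac{7}{4}$:
$$I = - \log{\left(33 \right)} + \log{\left(26 \right)}.$$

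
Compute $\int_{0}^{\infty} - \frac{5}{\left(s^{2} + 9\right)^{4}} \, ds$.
$- \frac{25 \pi}{69984}$

Start from the standard arctangent integral
$$J(a) = \int_{0}^{\infty} - \frac{5}{a^{2} + s^{2}} \, ds = - \frac{5 \pi}{2 a}.$$

Differentiating under the integral sign with respect to $a$,
$$\frac{dJ}{da} = \int_{0}^{\infty} \frac{10 a}{\left(a^{2} + s^{2}\right)^{2}} \, ds = \frac{5 \pi}{2 a^{2}},$$
so $\int_{0}^{\infty} - \frac{5}{\left(a^{2} + s^{2}\right)^{2}} \, ds = - \frac{5 \pi}{4 a^{3}}$.

Repeating — each differentiation of $1/(s^2+a^2)^j$ produces $-2ja/(s^2+a^2)^{j+1}$ — and dividing through by $-2ja$ at each step yields, after $3$ differentiations in total,
$$\int_{0}^{\infty} - \frac{5}{\left(a^{2} + s^{2}\right)^{4}} \, ds = - \frac{25 \pi}{32 a^{7}}.$$

Setting $a = 3$:
$$I = - \frac{25 \pi}{69984}.$$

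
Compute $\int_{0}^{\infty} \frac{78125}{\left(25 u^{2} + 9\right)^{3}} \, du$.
$\frac{15625 \pi}{1296}$

Begin with the known result
$$J(a) = \int_{0}^{\infty} \frac{5}{a^{2} + u^{2}} \, du = \frac{5 \pi}{2 a}.$$

Differentiating under the integral sign with respect to $a$,
$$\frac{dJ}{da} = \int_{0}^{\infty} - \frac{10 a}{\left(a^{2} + u^{2}\right)^{2}} \, du = - \frac{5 \pi}{2 a^{2}},$$
so $\int_{0}^{\infty} \frac{5}{\left(a^{2} + u^{2}\right)^{2}} \, du = \frac{5 \pi}{4 a^{3}}$.

Repeating — each differentiation of $1/(u^2+a^2)^j$ produces $-2ja/(u^2+a^2)^{j+1}$ — and dividing through by $-2ja$ at each step yields, after $2$ differentiations in total,
$$\int_{0}^{\infty} \frac{5}{\left(a^{2} + u^{2}\right)^{3}} \, du = \frac{15 \pi}{16 a^{5}}.$$

Setting $a = \frac{3}{5}$:
$$I = \frac{15625 \pi}{1296}.$$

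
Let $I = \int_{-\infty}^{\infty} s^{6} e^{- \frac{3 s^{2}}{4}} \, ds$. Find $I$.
$\frac{80 \sqrt{3} \sqrt{\pi}}{27}$

Consider the simpler parametrised integral
$$J(a) = \int_{-\infty}^{\infty} e^{- a s^{2}} \, ds = \frac{\sqrt{\pi}}{\sqrt{a}}.$$

Differentiating under the integral sign brings down a factor of $(-s^2)$:
$$\frac{dJ}{da} = \int_{-\infty}^{\infty} - s^{2} e^{- a s^{2}} \, ds = - \frac{\sqrt{\pi}}{2 a^{\frac{3}{2}}}.$$

Repeating $3$ times in total — each differentiation brings down another $(-s^2)$ — gives
$$\frac{d^{3}J}{da^{3}} = \int_{-\infty}^{\infty} - s^{6} e^{- a s^{2}} \, ds = - \frac{15 \sqrt{\pi}}{8 a^{\frac{7}{2}}},$$
and the integrand here is $(-1)^{3}$ times the target integrand, so $I = (-1)^{3}\,\frac{d^{3}J}{da^{3}} = \frac{15 \sqrt{\pi}}{8 a^{\frac{7}{2}}}$.

Setting $a = \frac{3}{4}$:
$$I = \frac{80 \sqrt{3} \sqrt{\pi}}{27}.$$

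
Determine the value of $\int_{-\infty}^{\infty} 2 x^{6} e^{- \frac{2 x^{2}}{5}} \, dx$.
$\frac{1875 \sqrt{10} \sqrt{\pi}}{64}$

Consider the simpler parametrised integral
$$J(a) = \int_{-\infty}^{\infty} 2 e^{- a x^{2}} \, dx = \frac{2 \sqrt{\pi}}{\sqrt{a}}.$$

Differentiating under the integral sign brings down a factor of $(-x^2)$:
$$\frac{dJ}{da} = \int_{-\infty}^{\infty} - 2 x^{2} e^{- a x^{2}} \, dx = - \frac{\sqrt{\pi}}{a^{\frac{3}{2}}}.$$

Repeating $3$ times in total — each differentiation brings down another $(-x^2)$ — gives
$$\frac{d^{3}J}{da^{3}} = \int_{-\infty}^{\infty} - 2 x^{6} e^{- a x^{2}} \, dx = - \frac{15 \sqrt{\pi}}{4 a^{\frac{7}{2}}},$$
and the integrand here is $(-1)^{3}$ times the target integrand, so $I = (-1)^{3}\,\frac{d^{3}J}{da^{3}} = \frac{15 \sqrt{\pi}}{4 a^{\frac{7}{2}}}$.

Setting $a = \frac{2}{5}$:
$$I = \frac{1875 \sqrt{10} \sqrt{\pi}}{64}.$$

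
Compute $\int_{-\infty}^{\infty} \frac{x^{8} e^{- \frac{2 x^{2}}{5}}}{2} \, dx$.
$\frac{65625 \sqrt{10} \sqrt{\pi}}{1024}$

Begin with the known integral
$$J(a) = \int_{-\infty}^{\infty} \frac{e^{- a x^{2}}}{2} \, dx = \frac{\sqrt{\pi}}{2 \sqrt{a}}.$$

Differentiating under the integral sign brings down a factor of $(-x^2)$:
$$\frac{dJ}{da} = \int_{-\infty}^{\infty} - \frac{x^{2} e^{- a x^{2}}}{2} \, dx = - \frac{\sqrt{\pi}}{4 a^{\frac{3}{2}}}.$$

Repeating $4$ times in total — each differentiation brings down another $(-x^2)$ — gives
$$\frac{d^{4}J}{da^{4}} = \int_{-\infty}^{\infty} \frac{x^{8} e^{- a x^{2}}}{2} \, dx = \frac{105 \sqrt{\pi}}{32 a^{\frac{9}{2}}},$$
and the integrand here is exactly the target integrand, so $I = \frac{105 \sqrt{\pi}}{32 a^{\frac{9}{2}}}$.

Setting $a = \frac{2}{5}$:
$$I = \frac{65625 \sqrt{10} \sqrt{\pi}}{1024}.$$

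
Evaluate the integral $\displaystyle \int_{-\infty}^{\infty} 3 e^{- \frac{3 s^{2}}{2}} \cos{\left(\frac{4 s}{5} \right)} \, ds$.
$\frac{\sqrt{6} \sqrt{\pi}}{e^{\frac{8}{75}}}$

Define $I(b) = \int_{-\infty}^{\infty} 3 e^{- \frac{3 s^{2}}{2}} \cos{\left(b s \right)} \, ds$.

Differentiating under the integral sign,
$$I'(b) = \int_{-\infty}^{\infty} - 3 s e^{- \frac{3 s^{2}}{2}} \sin{\left(b s \right)} \, ds.$$

Integrate $\int_{-\infty}^{\infty} s \sin(b s)\, e^{- \frac{3 s^{2}}{2}}\, ds$ by parts with $u = \sin(b s)$ and $dv = s\, e^{- \frac{3 s^{2}}{2}}\, ds$, giving $v = - \frac{e^{- \frac{3 s^{2}}{2}}}{3}$. The boundary term vanishes and
$$\int_{-\infty}^{\infty} s \sin(b s)\, e^{- \frac{3 s^{2}}{2}}\, ds = \frac{b}{3} \int_{-\infty}^{\infty} \cos(b s)\, e^{- \frac{3 s^{2}}{2}}\, ds,$$
so $I'(b) = - \frac{b}{3}\, I(b)$.

This is a separable first-order ODE; solving with the initial condition $I(0) = \int_{-\infty}^{\infty} 3 e^{- \frac{3 s^{2}}{2}}\,ds = \sqrt{6} \sqrt{\pi}$ gives
$$I(b) = \sqrt{6} \sqrt{\pi} e^{- \frac{b^{2}}{6}}.$$

Setting $b = \frac{4}{5}$:
$$I = \frac{\sqrt{6} \sqrt{\pi}}{e^{\frac{8}{75}}}.$$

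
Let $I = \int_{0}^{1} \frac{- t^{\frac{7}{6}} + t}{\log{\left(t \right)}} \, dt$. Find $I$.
$\log{\left(\frac{12}{13} \right)}$

Replace the exponent $1$ by a parameter $a$: let $I(a) = \int_{0}^{1} \frac{- t^{\frac{7}{6}} + t^{a}}{\log{\left(t \right)}} \, dt$.

Since $\dfrac{\partial}{\partial a}\,t^{a} = t^{a} \ln t$, the $\ln t$ in the denominator cancels and
$$\frac{dI}{da} = \int_{0}^{1} t^{a} \, dt = \left[\frac{t^{a+1}}{a+1}\right]_0^1 = \frac{1}{a + 1}.$$

Integrating with respect to $a$ gives $I(a) = \log{\left(\frac{6 a}{13} + \frac{6}{13} \right)} + C$.

At $a = \frac{7}{6}$ the integrand is identically $0$, so $I(\frac{7}{6}) = 0$. The closed form gives $0$, hence $C = 0$.

Setting $a = 1$:
$$I = \log{\left(\frac{12}{13} \right)}.$$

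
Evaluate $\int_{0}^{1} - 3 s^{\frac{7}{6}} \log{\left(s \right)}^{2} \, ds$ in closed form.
$- \frac{1296}{2197}$

Start from the elementary integral
$$J(a) = \int_{0}^{1} - 3 s^{a} \, ds = - \frac{3}{a + 1}.$$

Differentiating under the integral sign brings down a factor of $\ln s$:
$$\frac{dJ}{da} = \int_{0}^{1} - 3 s^{a} \log{\left(s \right)} \, ds = \frac{3}{\left(a + 1\right)^{2}}.$$

Repeating twice in total — each differentiation brings down another $\ln s$ — gives
$$\frac{d^{2}J}{da^{2}} = \int_{0}^{1} - 3 s^{a} \log{\left(s \right)}^{2} \, ds = - \frac{6}{\left(a + 1\right)^{3}},$$
and the integrand here is exactly the target integrand, so $I = - \frac{6}{\left(a + 1\right)^{3}}$.

Setting $a = \frac{7}{6}$:
$$I = - \frac{1296}{2197}.$$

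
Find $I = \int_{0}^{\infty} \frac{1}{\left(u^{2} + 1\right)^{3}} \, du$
$\frac{3 \pi}{16}$

Begin with the known result
$$J(a) = \int_{0}^{\infty} \frac{1}{a^{2} + u^{2}} \, du = \frac{\pi}{2 a}.$$

Differentiating under the integral sign with respect to $a$,
$$\frac{dJ}{da} = \int_{0}^{\infty} - \frac{2 a}{\left(a^{2} + u^{2}\right)^{2}} \, du = - \frac{\pi}{2 a^{2}},$$
so $\int_{0}^{\infty} \frac{1}{\left(a^{2} + u^{2}\right)^{2}} \, du = \frac{\pi}{4 a^{3}}$.

Repeating — each differentiation of $1/(u^2+a^2)^j$ produces $-2ja/(u^2+a^2)^{j+1}$ — and dividing through by $-2ja$ at each step yields, after $2$ differentiations in total,
$$\int_{0}^{\infty} \frac{1}{\left(a^{2} + u^{2}\right)^{3}} \, du = \frac{3 \pi}{16 a^{5}}.$$

Setting $a = 1$:
$$I = \frac{3 \pi}{16}.$$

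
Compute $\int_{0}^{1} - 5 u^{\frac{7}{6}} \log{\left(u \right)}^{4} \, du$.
$- \frac{933120}{371293}$

Begin with the known integral
$$J(a) = \int_{0}^{1} - 5 u^{a} \, du = - \frac{5}{a + 1}.$$

Differentiating under the integral sign brings down a factor of $\ln u$:
$$\frac{dJ}{da} = \int_{0}^{1} - 5 u^{a} \log{\left(u \right)} \, du = \frac{5}{\left(a + 1\right)^{2}}.$$

Repeating $4$ times in total — each differentiation brings down another $\ln u$ — gives
$$\frac{d^{4}J}{da^{4}} = \int_{0}^{1} - 5 u^{a} \log{\left(u \right)}^{4} \, du = - \frac{120}{\left(a + 1\right)^{5}},$$
and the integrand here is exactly the target integrand, so $I = - \frac{120}{\left(a + 1\right)^{5}}$.

Setting $a = \frac{7}{6}$:
$$I = - \frac{933120}{371293}.$$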